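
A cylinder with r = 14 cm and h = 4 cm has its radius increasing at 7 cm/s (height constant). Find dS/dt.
448π cm²/s

S = 2πrh + 2πr² (lateral + bases)
dS/dt = (2πh + 4πr)·dr/dt = (2π·4 + 4π·14)·7
= 448π cm²/s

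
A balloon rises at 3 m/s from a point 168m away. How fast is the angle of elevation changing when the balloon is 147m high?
0.010114 rad/s

tan(θ) = y/168
sec²(θ) · dθ/dt = (1/168) · dy/dt
dθ/dt = cos²(θ)/168 · 3 = 168/(168² + 147²) · 3
dθ/dt = 0.010114 rad/s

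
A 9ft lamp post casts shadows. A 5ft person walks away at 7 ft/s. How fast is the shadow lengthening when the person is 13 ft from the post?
35/4 ft/s

By similar triangles: 9/(x+s) = 5/s
Solving: s = 5x/4
ds/dt = 5/4 · dx/dt = 5/4 · 7 = 35/4 ft/s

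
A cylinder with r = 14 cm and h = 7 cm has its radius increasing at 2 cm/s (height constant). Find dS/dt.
140π cm²/s

S = 2πrh + 2πr² (lateral + bases)
dS/dt = (2πh + 4πr)·dr/dt = (2π·7 + 4π·14)·2
= 140π cm²/s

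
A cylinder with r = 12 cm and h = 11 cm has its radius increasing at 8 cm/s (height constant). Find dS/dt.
560π cm²/s

S = 2πrh + 2πr² (lateral + bases)
dS/dt = (2πh + 4πr)·dr/dt = (2π·11 + 4π·12)·8
= 560π cm²/s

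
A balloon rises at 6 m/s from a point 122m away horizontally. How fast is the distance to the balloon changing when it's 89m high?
534√22805/22805 ≈ 3.536 m/s

z² = 122² + y²
z = √(122² + 89²) = √22805
dz/dt = y/z · dy/dt = 89/√22805 · 6 = 534√22805/22805 ≈ 3.536 m/s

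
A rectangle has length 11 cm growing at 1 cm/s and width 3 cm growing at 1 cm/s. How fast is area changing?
14 cm²/s

A = lw
dA/dt = w·dl/dt + l·dw/dt = 3·1 + 11·1 = 14 cm²/s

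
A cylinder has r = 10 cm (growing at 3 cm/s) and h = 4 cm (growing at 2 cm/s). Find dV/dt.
440π cm³/s

V = πr²h
dV/dt = 2πrh·dr/dt + πr²·dh/dt
= 2π(10)(4)(3) + π(10)²(2)
= 440π cm³/s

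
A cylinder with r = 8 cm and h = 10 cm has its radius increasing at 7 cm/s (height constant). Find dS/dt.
364π cm²/s

S = 2πrh + 2πr² (lateral + bases)
dS/dt = (2πh + 4πr)·dr/dt = (2π·10 + 4π·8)·7
= 364π cm²/s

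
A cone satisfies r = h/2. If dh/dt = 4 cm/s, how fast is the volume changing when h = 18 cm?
324π cm³/s

V = (1/3)π(h/2)²h = πh³/12
dV/dt = πh²/4 · 4
At h = 18: dV/dt = 324π cm³/s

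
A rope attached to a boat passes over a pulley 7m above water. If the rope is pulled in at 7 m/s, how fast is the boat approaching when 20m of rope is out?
140√39/117 ≈ 7.473 m/s

rope² = x² + 7²
x = √(20² - 7²) = 3√39
dx/dt = (rope/x) · d(rope)/dt = (20/(3√39)) · (-7) = -140√39/117 m/s
The boat approaches at 140√39/117 ≈ 7.473 m/s.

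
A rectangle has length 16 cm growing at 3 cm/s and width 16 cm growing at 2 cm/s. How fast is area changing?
80 cm²/s

A = lw
dA/dt = w·dl/dt + l·dw/dt = 16·3 + 16·2 = 80 cm²/s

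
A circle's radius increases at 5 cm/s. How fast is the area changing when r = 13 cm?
130π cm²/s

A = πr²
dA/dt = 2πr · dr/dt = 2π(13)(5) = 130π cm²/s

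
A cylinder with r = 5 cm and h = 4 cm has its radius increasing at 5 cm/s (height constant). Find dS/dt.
140π cm²/s

S = 2πrh + 2πr² (lateral + bases)
dS/dt = (2πh + 4πr)·dr/dt = (2π·4 + 4π·5)·5
= 140π cm²/s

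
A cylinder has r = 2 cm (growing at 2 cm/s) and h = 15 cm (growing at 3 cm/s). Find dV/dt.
132π cm³/s

V = πr²h
dV/dt = 2πrh·dr/dt + πr²·dh/dt
= 2π(2)(15)(2) + π(2)²(3)
= 132π cm³/s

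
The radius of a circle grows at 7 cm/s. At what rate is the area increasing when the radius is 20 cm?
280π cm²/s

A = πr²
dA/dt = 2πr · dr/dt = 2π(20)(7) = 280π cm²/s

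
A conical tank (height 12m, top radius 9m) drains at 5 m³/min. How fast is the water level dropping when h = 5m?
16/(45π) ≈ 0.1132 m/min

r/h = 9/12, so r = (3/4)h
V = (1/3)πr²h = (1/3)π((3/4)h)²h = (3/16)πh³
dV/dh = (9/16)πh²
dh/dt = (dV/dt)/(dV/dh) = -5/((9/16)π·5²) = -16/(45π) m/min
The level is dropping at 16/(45π) ≈ 0.1132 m/min.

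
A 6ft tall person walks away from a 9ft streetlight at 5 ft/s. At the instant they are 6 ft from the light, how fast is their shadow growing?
10 ft/s

By similar triangles: 9/(x+s) = 6/s
Solving: s = 6x/3
ds/dt = 6/3 · dx/dt = 2 · 5 = 10 ft/s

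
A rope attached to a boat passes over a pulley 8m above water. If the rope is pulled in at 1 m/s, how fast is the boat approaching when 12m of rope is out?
3√5/5 ≈ 1.342 m/s

rope² = x² + 8²
x = √(12² - 8²) = 4√5
dx/dt = (rope/x) · d(rope)/dt = (12/(4√5)) · (-1) = -3√5/5 m/s
The boat approaches at 3√5/5 ≈ 1.342 m/s.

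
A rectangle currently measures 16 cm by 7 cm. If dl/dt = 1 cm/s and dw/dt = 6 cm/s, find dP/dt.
14 cm/s

P = 2(l + w)
dP/dt = 2(dl/dt + dw/dt) = 2(1 + 6) = 14 cm/s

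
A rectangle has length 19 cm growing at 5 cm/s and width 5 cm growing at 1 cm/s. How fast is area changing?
44 cm²/s

A = lw
dA/dt = w·dl/dt + l·dw/dt = 5·5 + 19·1 = 44 cm²/s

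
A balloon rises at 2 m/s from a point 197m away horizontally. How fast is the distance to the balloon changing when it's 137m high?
137√57578/28789 ≈ 1.142 m/s

z² = 197² + y²
z = √(197² + 137²) = √57578
dz/dt = y/z · dy/dt = 137/√57578 · 2 = 137√57578/28789 ≈ 1.142 m/s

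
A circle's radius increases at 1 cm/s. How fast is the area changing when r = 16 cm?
32π cm²/s

A = πr²
dA/dt = 2πr · dr/dt = 2π(16)(1) = 32π cm²/s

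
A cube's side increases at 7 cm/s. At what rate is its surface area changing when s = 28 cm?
2352 cm²/s

A = 6s²
dA/dt = 12s · ds/dt = 12·28·7 = 2352 cm²/s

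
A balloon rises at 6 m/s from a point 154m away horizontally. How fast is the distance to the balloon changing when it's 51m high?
306√26317/26317 ≈ 1.886 m/s

z² = 154² + y²
z = √(154² + 51²) = √26317
dz/dt = y/z · dy/dt = 51/√26317 · 6 = 306√26317/26317 ≈ 1.886 m/s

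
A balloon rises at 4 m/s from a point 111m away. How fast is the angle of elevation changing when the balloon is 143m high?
0.013549 rad/s

tan(θ) = y/111
sec²(θ) · dθ/dt = (1/111) · dy/dt
dθ/dt = cos²(θ)/111 · 4 = 111/(111² + 143²) · 4
dθ/dt = 0.013549 rad/s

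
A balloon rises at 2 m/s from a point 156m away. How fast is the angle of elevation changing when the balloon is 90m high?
0.009619 rad/s

tan(θ) = y/156
sec²(θ) · dθ/dt = (1/156) · dy/dt
dθ/dt = cos²(θ)/156 · 2 = 156/(156² + 90²) · 2
dθ/dt = 0.009619 rad/s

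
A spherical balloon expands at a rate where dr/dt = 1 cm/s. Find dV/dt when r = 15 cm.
900π cm³/s

V = (4/3)πr³
dV/dt = dV/dr · dr/dt = 4πr² · 1
At r = 15: dV/dt = 900π cm³/s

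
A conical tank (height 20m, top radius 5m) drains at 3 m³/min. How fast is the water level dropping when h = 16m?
3/(16π) ≈ 0.05968 m/min

r/h = 5/20, so r = (1/4)h
V = (1/3)πr²h = (1/3)π((1/4)h)²h = (1/48)πh³
dV/dh = (1/16)πh²
dh/dt = (dV/dt)/(dV/dh) = -3/((1/16)π·16²) = -3/(16π) m/min
The level is dropping at 3/(16π) ≈ 0.05968 m/min.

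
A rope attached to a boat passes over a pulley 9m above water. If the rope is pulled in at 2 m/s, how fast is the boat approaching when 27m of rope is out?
3√2/2 ≈ 2.121 m/s

rope² = x² + 9²
x = √(27² - 9²) = 18√2
dx/dt = (rope/x) · d(rope)/dt = (27/(18√2)) · (-2) = -3√2/2 m/s
The boat approaches at 3√2/2 ≈ 2.121 m/s.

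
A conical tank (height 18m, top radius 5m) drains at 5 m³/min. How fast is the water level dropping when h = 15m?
36/(125π) ≈ 0.09167 m/min

r/h = 5/18, so r = (5/18)h
V = (1/3)πr²h = (1/3)π((5/18)h)²h = (25/972)πh³
dV/dh = (25/324)πh²
dh/dt = (dV/dt)/(dV/dh) = -5/((25/324)π·15²) = -36/(125π) m/min
The level is dropping at 36/(125π) ≈ 0.09167 m/min.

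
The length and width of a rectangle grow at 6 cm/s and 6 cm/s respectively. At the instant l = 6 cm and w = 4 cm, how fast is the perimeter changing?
24 cm/s

P = 2(l + w)
dP/dt = 2(dl/dt + dw/dt) = 2(6 + 6) = 24 cm/s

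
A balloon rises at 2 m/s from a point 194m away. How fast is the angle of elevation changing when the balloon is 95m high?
0.008315 rad/s

tan(θ) = y/194
sec²(θ) · dθ/dt = (1/194) · dy/dt
dθ/dt = cos²(θ)/194 · 2 = 194/(194² + 95²) · 2
dθ/dt = 0.008315 rad/s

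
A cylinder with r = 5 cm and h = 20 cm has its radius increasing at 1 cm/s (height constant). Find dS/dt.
60π cm²/s

S = 2πrh + 2πr² (lateral + bases)
dS/dt = (2πh + 4πr)·dr/dt = (2π·20 + 4π·5)·1
= 60π cm²/s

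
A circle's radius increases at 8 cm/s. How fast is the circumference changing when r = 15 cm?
16π cm/s

C = 2πr
dC/dt = 2π · dr/dt = 2π · 8 = 16π cm/s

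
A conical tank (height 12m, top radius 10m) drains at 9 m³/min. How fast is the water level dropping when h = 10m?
81/(625π) ≈ 0.04125 m/min

r/h = 10/12, so r = (5/6)h
V = (1/3)πr²h = (1/3)π((5/6)h)²h = (25/108)πh³
dV/dh = (25/36)πh²
dh/dt = (dV/dt)/(dV/dh) = -9/((25/36)π·10²) = -81/(625π) m/min
The level is dropping at 81/(625π) ≈ 0.04125 m/min.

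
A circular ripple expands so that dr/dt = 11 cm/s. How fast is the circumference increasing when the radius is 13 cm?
22π cm/s

C = 2πr
dC/dt = 2π · dr/dt = 2π · 11 = 22π cm/s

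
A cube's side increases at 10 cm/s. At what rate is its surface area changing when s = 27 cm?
3240 cm²/s

A = 6s²
dA/dt = 12s · ds/dt = 12·27·10 = 3240 cm²/s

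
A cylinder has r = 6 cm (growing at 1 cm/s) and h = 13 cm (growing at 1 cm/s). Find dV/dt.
192π cm³/s

V = πr²h
dV/dt = 2πrh·dr/dt + πr²·dh/dt
= 2π(6)(13)(1) + π(6)²(1)
= 192π cm³/s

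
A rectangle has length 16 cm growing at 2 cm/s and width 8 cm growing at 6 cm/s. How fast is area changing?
112 cm²/s

A = lw
dA/dt = w·dl/dt + l·dw/dt = 8·2 + 16·6 = 112 cm²/s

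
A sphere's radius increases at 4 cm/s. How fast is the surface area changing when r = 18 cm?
576π cm²/s

S = 4πr²
dS/dt = dS/dr · dr/dt = 8πr · 4
At r = 18: dS/dt = 576π cm²/s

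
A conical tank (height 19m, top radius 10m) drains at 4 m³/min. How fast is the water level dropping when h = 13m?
361/(4225π) ≈ 0.0272 m/min

r/h = 10/19, so r = (10/19)h
V = (1/3)πr²h = (1/3)π((10/19)h)²h = (100/1083)πh³
dV/dh = (100/361)πh²
dh/dt = (dV/dt)/(dV/dh) = -4/((100/361)π·13²) = -361/(4225π) m/min
The level is dropping at 361/(4225π) ≈ 0.0272 m/min.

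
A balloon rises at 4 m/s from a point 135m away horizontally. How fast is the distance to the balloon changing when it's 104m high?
416√29041/29041 ≈ 2.441 m/s

z² = 135² + y²
z = √(135² + 104²) = √29041
dz/dt = y/z · dy/dt = 104/√29041 · 4 = 416√29041/29041 ≈ 2.441 m/s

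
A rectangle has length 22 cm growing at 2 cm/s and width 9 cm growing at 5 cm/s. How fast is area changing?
128 cm²/s

A = lw
dA/dt = w·dl/dt + l·dw/dt = 9·2 + 22·5 = 128 cm²/s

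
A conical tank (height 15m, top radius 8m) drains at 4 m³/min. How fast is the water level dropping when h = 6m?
25/(64π) ≈ 0.1243 m/min

r/h = 8/15, so r = (8/15)h
V = (1/3)πr²h = (1/3)π((8/15)h)²h = (64/675)πh³
dV/dh = (64/225)πh²
dh/dt = (dV/dt)/(dV/dh) = -4/((64/225)π·6²) = -25/(64π) m/min
The level is dropping at 25/(64π) ≈ 0.1243 m/min.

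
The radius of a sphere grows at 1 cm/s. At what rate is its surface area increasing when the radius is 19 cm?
152π cm²/s

S = 4πr²
dS/dt = dS/dr · dr/dt = 8πr · 1
At r = 19: dS/dt = 152π cm²/s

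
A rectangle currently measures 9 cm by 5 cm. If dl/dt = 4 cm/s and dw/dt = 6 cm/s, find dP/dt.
20 cm/s

P = 2(l + w)
dP/dt = 2(dl/dt + dw/dt) = 2(4 + 6) = 20 cm/s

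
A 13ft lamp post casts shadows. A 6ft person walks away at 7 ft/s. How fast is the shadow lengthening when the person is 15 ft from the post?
6 ft/s

By similar triangles: 13/(x+s) = 6/s
Solving: s = 6x/7
ds/dt = 6/7 · dx/dt = 6/7 · 7 = 6 ft/s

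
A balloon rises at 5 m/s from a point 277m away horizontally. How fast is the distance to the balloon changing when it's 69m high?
69√81490/16298 ≈ 1.209 m/s

z² = 277² + y²
z = √(277² + 69²) = √81490
dz/dt = y/z · dy/dt = 69/√81490 · 5 = 69√81490/16298 ≈ 1.209 m/s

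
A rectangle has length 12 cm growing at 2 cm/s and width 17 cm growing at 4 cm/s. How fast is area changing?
82 cm²/s

A = lw
dA/dt = w·dl/dt + l·dw/dt = 17·2 + 12·4 = 82 cm²/s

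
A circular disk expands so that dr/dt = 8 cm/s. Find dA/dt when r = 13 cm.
208π cm²/s

A = πr²
dA/dt = 2πr · dr/dt = 2π(13)(8) = 208π cm²/s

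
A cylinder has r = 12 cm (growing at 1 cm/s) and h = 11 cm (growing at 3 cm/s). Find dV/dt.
696π cm³/s

V = πr²h
dV/dt = 2πrh·dr/dt + πr²·dh/dt
= 2π(12)(11)(1) + π(12)²(3)
= 696π cm³/s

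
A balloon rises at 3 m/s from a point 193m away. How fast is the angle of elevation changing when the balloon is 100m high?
0.012254 rad/s

tan(θ) = y/193
sec²(θ) · dθ/dt = (1/193) · dy/dt
dθ/dt = cos²(θ)/193 · 3 = 193/(193² + 100²) · 3
dθ/dt = 0.012254 rad/s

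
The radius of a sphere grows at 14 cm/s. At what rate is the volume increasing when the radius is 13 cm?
9464π cm³/s

V = (4/3)πr³
dV/dt = dV/dr · dr/dt = 4πr² · 14
At r = 13: dV/dt = 9464π cm³/s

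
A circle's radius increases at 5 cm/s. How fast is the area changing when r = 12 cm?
120π cm²/s

A = πr²
dA/dt = 2πr · dr/dt = 2π(12)(5) = 120π cm²/s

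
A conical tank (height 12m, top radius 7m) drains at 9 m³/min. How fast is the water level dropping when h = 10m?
324/(1225π) ≈ 0.08419 m/min

r/h = 7/12, so r = (7/12)h
V = (1/3)πr²h = (1/3)π((7/12)h)²h = (49/432)πh³
dV/dh = (49/144)πh²
dh/dt = (dV/dt)/(dV/dh) = -9/((49/144)π·10²) = -324/(1225π) m/min
The level is dropping at 324/(1225π) ≈ 0.08419 m/min.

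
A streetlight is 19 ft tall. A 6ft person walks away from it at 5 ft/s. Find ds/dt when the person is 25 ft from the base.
30/13 ft/s

By similar triangles: 19/(x+s) = 6/s
Solving: s = 6x/13
ds/dt = 6/13 · dx/dt = 6/13 · 5 = 30/13 ft/s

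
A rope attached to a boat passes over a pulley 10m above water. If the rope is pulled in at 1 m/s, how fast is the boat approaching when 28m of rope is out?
14√19/57 ≈ 1.071 m/s

rope² = x² + 10²
x = √(28² - 10²) = 6√19
dx/dt = (rope/x) · d(rope)/dt = (28/(6√19)) · (-1) = -14√19/57 m/s
The boat approaches at 14√19/57 ≈ 1.071 m/s.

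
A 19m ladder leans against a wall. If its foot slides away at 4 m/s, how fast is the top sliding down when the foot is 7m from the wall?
7√78/39 ≈ 1.585 m/s

x² + y² = 19²
2x·dx/dt + 2y·dy/dt = 0
dy/dt = -x/y · dx/dt = -7/(2√78) · 4 = -7√78/39 m/s
The top is descending at 7√78/39 ≈ 1.585 m/s.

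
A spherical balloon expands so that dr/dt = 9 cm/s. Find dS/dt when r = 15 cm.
1080π cm²/s

S = 4πr²
dS/dt = dS/dr · dr/dt = 8πr · 9
At r = 15: dS/dt = 1080π cm²/s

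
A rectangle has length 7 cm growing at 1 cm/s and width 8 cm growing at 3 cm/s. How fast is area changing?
29 cm²/s

A = lw
dA/dt = w·dl/dt + l·dw/dt = 8·1 + 7·3 = 29 cm²/s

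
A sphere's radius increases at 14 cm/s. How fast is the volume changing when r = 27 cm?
40824π cm³/s

V = (4/3)πr³
dV/dt = dV/dr · dr/dt = 4πr² · 14
At r = 27: dV/dt = 40824π cm³/s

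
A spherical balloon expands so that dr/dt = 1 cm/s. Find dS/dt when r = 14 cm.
112π cm²/s

S = 4πr²
dS/dt = dS/dr · dr/dt = 8πr · 1
At r = 14: dS/dt = 112π cm²/s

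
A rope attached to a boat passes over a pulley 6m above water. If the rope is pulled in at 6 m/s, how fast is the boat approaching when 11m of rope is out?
66√85/85 ≈ 7.159 m/s

rope² = x² + 6²
x = √(11² - 6²) = √85
dx/dt = (rope/x) · d(rope)/dt = (11/√85) · (-6) = -66√85/85 m/s
The boat approaches at 66√85/85 ≈ 7.159 m/s.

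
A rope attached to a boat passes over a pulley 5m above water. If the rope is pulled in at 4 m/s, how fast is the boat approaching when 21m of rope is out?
21√26/26 ≈ 4.118 m/s

rope² = x² + 5²
x = √(21² - 5²) = 4√26
dx/dt = (rope/x) · d(rope)/dt = (21/(4√26)) · (-4) = -21√26/26 m/s
The boat approaches at 21√26/26 ≈ 4.118 m/s.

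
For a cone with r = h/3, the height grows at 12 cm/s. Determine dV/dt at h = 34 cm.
4624π/3 cm³/s

V = (1/3)π(h/3)²h = πh³/27
dV/dt = πh²/9 · 12
At h = 34: dV/dt = 4624π/3 cm³/s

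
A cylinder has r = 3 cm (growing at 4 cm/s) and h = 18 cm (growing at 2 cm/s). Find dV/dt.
450π cm³/s

V = πr²h
dV/dt = 2πrh·dr/dt + πr²·dh/dt
= 2π(3)(18)(4) + π(3)²(2)
= 450π cm³/s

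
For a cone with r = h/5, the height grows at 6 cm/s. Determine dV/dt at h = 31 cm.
5766π/25 cm³/s

V = (1/3)π(h/5)²h = πh³/75
dV/dt = πh²/25 · 6
At h = 31: dV/dt = 5766π/25 cm³/s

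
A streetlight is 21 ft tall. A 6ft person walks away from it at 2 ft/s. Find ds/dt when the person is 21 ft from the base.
4/5 ft/s

By similar triangles: 21/(x+s) = 6/s
Solving: s = 6x/15
ds/dt = 6/15 · dx/dt = 2/5 · 2 = 4/5 ft/s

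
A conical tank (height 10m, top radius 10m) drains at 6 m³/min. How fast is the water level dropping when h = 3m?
2/(3π) ≈ 0.2122 m/min

r/h = 10/10, so r = h
V = (1/3)πr²h = (1/3)π(h)²h = (1/3)πh³
dV/dh = πh²
dh/dt = (dV/dt)/(dV/dh) = -6/(π·3²) = -2/(3π) m/min
The level is dropping at 2/(3π) ≈ 0.2122 m/min.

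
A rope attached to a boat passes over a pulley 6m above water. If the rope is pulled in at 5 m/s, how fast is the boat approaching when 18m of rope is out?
15√2/4 ≈ 5.303 m/s

rope² = x² + 6²
x = √(18² - 6²) = 12√2
dx/dt = (rope/x) · d(rope)/dt = (18/(12√2)) · (-5) = -15√2/4 m/s
The boat approaches at 15√2/4 ≈ 5.303 m/s.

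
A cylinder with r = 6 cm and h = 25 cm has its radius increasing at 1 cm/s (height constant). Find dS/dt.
74π cm²/s

S = 2πrh + 2πr² (lateral + bases)
dS/dt = (2πh + 4πr)·dr/dt = (2π·25 + 4π·6)·1
= 74π cm²/s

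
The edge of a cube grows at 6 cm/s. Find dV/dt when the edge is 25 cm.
11250 cm³/s

V = s³
dV/dt = 3s² · ds/dt = 3·25²·6 = 11250 cm³/s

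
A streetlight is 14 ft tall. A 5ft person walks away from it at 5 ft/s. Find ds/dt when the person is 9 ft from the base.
25/9 ft/s

By similar triangles: 14/(x+s) = 5/s
Solving: s = 5x/9
ds/dt = 5/9 · dx/dt = 5/9 · 5 = 25/9 ft/s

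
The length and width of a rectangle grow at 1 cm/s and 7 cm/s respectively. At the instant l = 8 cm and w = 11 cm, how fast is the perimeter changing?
16 cm/s

P = 2(l + w)
dP/dt = 2(dl/dt + dw/dt) = 2(1 + 7) = 16 cm/s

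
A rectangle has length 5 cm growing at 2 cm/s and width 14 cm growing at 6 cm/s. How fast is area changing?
58 cm²/s

A = lw
dA/dt = w·dl/dt + l·dw/dt = 14·2 + 5·6 = 58 cm²/s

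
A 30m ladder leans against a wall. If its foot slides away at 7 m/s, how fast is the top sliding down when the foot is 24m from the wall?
28/3 ≈ 9.333 m/s

x² + y² = 30²
2x·dx/dt + 2y·dy/dt = 0
dy/dt = -x/y · dx/dt = -24/18 · 7 = -28/3 m/s
The top is descending at 28/3 ≈ 9.333 m/s.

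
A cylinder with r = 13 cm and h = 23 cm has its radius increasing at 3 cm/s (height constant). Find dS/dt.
294π cm²/s

S = 2πrh + 2πr² (lateral + bases)
dS/dt = (2πh + 4πr)·dr/dt = (2π·23 + 4π·13)·3
= 294π cm²/s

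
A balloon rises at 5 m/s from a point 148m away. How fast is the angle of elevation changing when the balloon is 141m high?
0.01771 rad/s

tan(θ) = y/148
sec²(θ) · dθ/dt = (1/148) · dy/dt
dθ/dt = cos²(θ)/148 · 5 = 148/(148² + 141²) · 5
dθ/dt = 0.01771 rad/s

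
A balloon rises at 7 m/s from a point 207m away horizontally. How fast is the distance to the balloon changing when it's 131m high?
917√60010/60010 ≈ 3.743 m/s

z² = 207² + y²
z = √(207² + 131²) = √60010
dz/dt = y/z · dy/dt = 131/√60010 · 7 = 917√60010/60010 ≈ 3.743 m/s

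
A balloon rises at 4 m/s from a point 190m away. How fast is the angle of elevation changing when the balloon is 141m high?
0.013576 rad/s

tan(θ) = y/190
sec²(θ) · dθ/dt = (1/190) · dy/dt
dθ/dt = cos²(θ)/190 · 4 = 190/(190² + 141²) · 4
dθ/dt = 0.013576 rad/s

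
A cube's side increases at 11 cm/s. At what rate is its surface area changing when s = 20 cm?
2640 cm²/s

A = 6s²
dA/dt = 12s · ds/dt = 12·20·11 = 2640 cm²/s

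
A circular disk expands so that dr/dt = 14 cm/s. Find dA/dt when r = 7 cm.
196π cm²/s

A = πr²
dA/dt = 2πr · dr/dt = 2π(7)(14) = 196π cm²/s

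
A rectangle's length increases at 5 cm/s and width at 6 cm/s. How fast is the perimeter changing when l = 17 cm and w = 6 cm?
22 cm/s

P = 2(l + w)
dP/dt = 2(dl/dt + dw/dt) = 2(5 + 6) = 22 cm/s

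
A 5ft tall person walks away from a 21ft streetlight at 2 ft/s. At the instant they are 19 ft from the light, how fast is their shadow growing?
5/8 ft/s

By similar triangles: 21/(x+s) = 5/s
Solving: s = 5x/16
ds/dt = 5/16 · dx/dt = 5/16 · 2 = 5/8 ft/s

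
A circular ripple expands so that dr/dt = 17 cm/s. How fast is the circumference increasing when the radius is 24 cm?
34π cm/s

C = 2πr
dC/dt = 2π · dr/dt = 2π · 17 = 34π cm/s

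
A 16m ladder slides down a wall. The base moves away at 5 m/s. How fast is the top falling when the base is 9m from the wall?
9√7/7 ≈ 3.402 m/s

x² + y² = 16²
2x·dx/dt + 2y·dy/dt = 0
dy/dt = -x/y · dx/dt = -9/(5√7) · 5 = -9√7/7 m/s
The top is descending at 9√7/7 ≈ 3.402 m/s.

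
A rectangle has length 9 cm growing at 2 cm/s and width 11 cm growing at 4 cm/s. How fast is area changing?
58 cm²/s

A = lw
dA/dt = w·dl/dt + l·dw/dt = 11·2 + 9·4 = 58 cm²/s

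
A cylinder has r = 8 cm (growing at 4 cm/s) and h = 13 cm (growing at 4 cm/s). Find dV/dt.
1088π cm³/s

V = πr²h
dV/dt = 2πrh·dr/dt + πr²·dh/dt
= 2π(8)(13)(4) + π(8)²(4)
= 1088π cm³/s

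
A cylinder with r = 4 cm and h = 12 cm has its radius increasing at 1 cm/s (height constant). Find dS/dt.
40π cm²/s

S = 2πrh + 2πr² (lateral + bases)
dS/dt = (2πh + 4πr)·dr/dt = (2π·12 + 4π·4)·1
= 40π cm²/s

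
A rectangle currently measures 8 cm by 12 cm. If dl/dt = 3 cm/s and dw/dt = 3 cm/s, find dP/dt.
12 cm/s

P = 2(l + w)
dP/dt = 2(dl/dt + dw/dt) = 2(3 + 3) = 12 cm/s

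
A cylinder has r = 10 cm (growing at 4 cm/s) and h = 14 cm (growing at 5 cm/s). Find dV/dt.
1620π cm³/s

V = πr²h
dV/dt = 2πrh·dr/dt + πr²·dh/dt
= 2π(10)(14)(4) + π(10)²(5)
= 1620π cm³/s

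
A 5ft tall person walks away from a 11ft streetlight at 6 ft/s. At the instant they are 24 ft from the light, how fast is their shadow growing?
5 ft/s

By similar triangles: 11/(x+s) = 5/s
Solving: s = 5x/6
ds/dt = 5/6 · dx/dt = 5/6 · 6 = 5 ft/s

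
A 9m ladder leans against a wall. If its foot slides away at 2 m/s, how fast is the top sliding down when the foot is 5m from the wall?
5√14/14 ≈ 1.336 m/s

x² + y² = 9²
2x·dx/dt + 2y·dy/dt = 0
dy/dt = -x/y · dx/dt = -5/(2√14) · 2 = -5√14/14 m/s
The top is descending at 5√14/14 ≈ 1.336 m/s.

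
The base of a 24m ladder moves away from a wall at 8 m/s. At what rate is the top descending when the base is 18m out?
24√7/7 ≈ 9.071 m/s

x² + y² = 24²
2x·dx/dt + 2y·dy/dt = 0
dy/dt = -x/y · dx/dt = -18/(6√7) · 8 = -24√7/7 m/s
The top is descending at 24√7/7 ≈ 9.071 m/s.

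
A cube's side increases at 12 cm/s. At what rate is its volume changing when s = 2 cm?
144 cm³/s

V = s³
dV/dt = 3s² · ds/dt = 3·2²·12 = 144 cm³/s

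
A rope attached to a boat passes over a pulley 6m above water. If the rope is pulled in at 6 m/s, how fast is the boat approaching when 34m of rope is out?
51√70/70 ≈ 6.096 m/s

rope² = x² + 6²
x = √(34² - 6²) = 4√70
dx/dt = (rope/x) · d(rope)/dt = (34/(4√70)) · (-6) = -51√70/70 m/s
The boat approaches at 51√70/70 ≈ 6.096 m/s.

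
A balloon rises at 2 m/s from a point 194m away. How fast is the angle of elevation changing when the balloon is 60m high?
0.009409 rad/s

tan(θ) = y/194
sec²(θ) · dθ/dt = (1/194) · dy/dt
dθ/dt = cos²(θ)/194 · 2 = 194/(194² + 60²) · 2
dθ/dt = 0.009409 rad/s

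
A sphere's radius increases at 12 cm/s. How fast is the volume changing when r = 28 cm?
37632π cm³/s

V = (4/3)πr³
dV/dt = dV/dr · dr/dt = 4πr² · 12
At r = 28: dV/dt = 37632π cm³/s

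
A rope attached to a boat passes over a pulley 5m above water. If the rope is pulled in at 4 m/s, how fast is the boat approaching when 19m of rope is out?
19√21/21 ≈ 4.146 m/s

rope² = x² + 5²
x = √(19² - 5²) = 4√21
dx/dt = (rope/x) · d(rope)/dt = (19/(4√21)) · (-4) = -19√21/21 m/s
The boat approaches at 19√21/21 ≈ 4.146 m/s.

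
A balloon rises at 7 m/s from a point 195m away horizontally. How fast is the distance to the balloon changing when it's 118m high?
826√51949/51949 ≈ 3.624 m/s

z² = 195² + y²
z = √(195² + 118²) = √51949
dz/dt = y/z · dy/dt = 118/√51949 · 7 = 826√51949/51949 ≈ 3.624 m/s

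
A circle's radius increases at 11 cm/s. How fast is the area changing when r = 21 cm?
462π cm²/s

A = πr²
dA/dt = 2πr · dr/dt = 2π(21)(11) = 462π cm²/s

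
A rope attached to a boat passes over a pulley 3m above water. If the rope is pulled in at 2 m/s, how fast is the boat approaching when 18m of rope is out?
12√35/35 ≈ 2.028 m/s

rope² = x² + 3²
x = √(18² - 3²) = 3√35
dx/dt = (rope/x) · d(rope)/dt = (18/(3√35)) · (-2) = -12√35/35 m/s
The boat approaches at 12√35/35 ≈ 2.028 m/s.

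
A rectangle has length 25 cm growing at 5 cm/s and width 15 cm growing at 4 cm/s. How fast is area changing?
175 cm²/s

A = lw
dA/dt = w·dl/dt + l·dw/dt = 15·5 + 25·4 = 175 cm²/s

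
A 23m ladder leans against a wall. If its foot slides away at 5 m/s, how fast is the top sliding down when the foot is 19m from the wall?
95√42/84 ≈ 7.329 m/s

x² + y² = 23²
2x·dx/dt + 2y·dy/dt = 0
dy/dt = -x/y · dx/dt = -19/(2√42) · 5 = -95√42/84 m/s
The top is descending at 95√42/84 ≈ 7.329 m/s.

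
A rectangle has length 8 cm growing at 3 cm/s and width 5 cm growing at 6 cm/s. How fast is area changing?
63 cm²/s

A = lw
dA/dt = w·dl/dt + l·dw/dt = 5·3 + 8·6 = 63 cm²/s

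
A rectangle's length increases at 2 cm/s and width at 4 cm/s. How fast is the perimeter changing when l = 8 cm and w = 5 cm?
12 cm/s

P = 2(l + w)
dP/dt = 2(dl/dt + dw/dt) = 2(2 + 4) = 12 cm/s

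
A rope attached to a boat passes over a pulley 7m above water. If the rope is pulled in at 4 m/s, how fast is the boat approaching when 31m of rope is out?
31√57/57 ≈ 4.106 m/s

rope² = x² + 7²
x = √(31² - 7²) = 4√57
dx/dt = (rope/x) · d(rope)/dt = (31/(4√57)) · (-4) = -31√57/57 m/s
The boat approaches at 31√57/57 ≈ 4.106 m/s.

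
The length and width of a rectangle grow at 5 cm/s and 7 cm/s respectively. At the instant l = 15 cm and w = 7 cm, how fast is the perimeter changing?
24 cm/s

P = 2(l + w)
dP/dt = 2(dl/dt + dw/dt) = 2(5 + 7) = 24 cm/s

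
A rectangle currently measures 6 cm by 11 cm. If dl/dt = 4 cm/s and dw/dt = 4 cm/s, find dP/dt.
16 cm/s

P = 2(l + w)
dP/dt = 2(dl/dt + dw/dt) = 2(4 + 4) = 16 cm/s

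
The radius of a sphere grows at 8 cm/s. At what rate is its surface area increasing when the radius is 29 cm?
1856π cm²/s

S = 4πr²
dS/dt = dS/dr · dr/dt = 8πr · 8
At r = 29: dS/dt = 1856π cm²/s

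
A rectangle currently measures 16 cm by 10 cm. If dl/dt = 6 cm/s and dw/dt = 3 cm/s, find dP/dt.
18 cm/s

P = 2(l + w)
dP/dt = 2(dl/dt + dw/dt) = 2(6 + 3) = 18 cm/s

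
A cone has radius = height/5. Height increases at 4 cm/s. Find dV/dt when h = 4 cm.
64π/25 cm³/s

V = (1/3)π(h/5)²h = πh³/75
dV/dt = πh²/25 · 4
At h = 4: dV/dt = 64π/25 cm³/s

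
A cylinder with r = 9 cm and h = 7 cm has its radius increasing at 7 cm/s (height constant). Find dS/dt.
350π cm²/s

S = 2πrh + 2πr² (lateral + bases)
dS/dt = (2πh + 4πr)·dr/dt = (2π·7 + 4π·9)·7
= 350π cm²/s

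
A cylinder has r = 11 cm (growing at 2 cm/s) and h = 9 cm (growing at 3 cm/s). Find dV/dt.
759π cm³/s

V = πr²h
dV/dt = 2πrh·dr/dt + πr²·dh/dt
= 2π(11)(9)(2) + π(11)²(3)
= 759π cm³/s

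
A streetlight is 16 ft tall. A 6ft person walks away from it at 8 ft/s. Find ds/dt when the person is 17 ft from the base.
24/5 ft/s

By similar triangles: 16/(x+s) = 6/s
Solving: s = 6x/10
ds/dt = 6/10 · dx/dt = 3/5 · 8 = 24/5 ft/s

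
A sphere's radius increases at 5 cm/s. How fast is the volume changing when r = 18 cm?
6480π cm³/s

V = (4/3)πr³
dV/dt = dV/dr · dr/dt = 4πr² · 5
At r = 18: dV/dt = 6480π cm³/s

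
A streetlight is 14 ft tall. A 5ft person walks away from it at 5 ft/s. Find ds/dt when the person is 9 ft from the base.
25/9 ft/s

By similar triangles: 14/(x+s) = 5/s
Solving: s = 5x/9
ds/dt = 5/9 · dx/dt = 5/9 · 5 = 25/9 ft/s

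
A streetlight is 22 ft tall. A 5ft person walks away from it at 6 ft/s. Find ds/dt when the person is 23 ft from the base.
30/17 ft/s

By similar triangles: 22/(x+s) = 5/s
Solving: s = 5x/17
ds/dt = 5/17 · dx/dt = 5/17 · 6 = 30/17 ft/s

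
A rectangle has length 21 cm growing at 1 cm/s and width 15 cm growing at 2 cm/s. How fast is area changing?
57 cm²/s

A = lw
dA/dt = w·dl/dt + l·dw/dt = 15·1 + 21·2 = 57 cm²/s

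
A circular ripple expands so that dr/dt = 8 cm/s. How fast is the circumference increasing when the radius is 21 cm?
16π cm/s

C = 2πr
dC/dt = 2π · dr/dt = 2π · 8 = 16π cm/s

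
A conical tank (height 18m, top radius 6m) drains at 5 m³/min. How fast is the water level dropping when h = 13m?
45/(169π) ≈ 0.08476 m/min

r/h = 6/18, so r = (1/3)h
V = (1/3)πr²h = (1/3)π((1/3)h)²h = (1/27)πh³
dV/dh = (1/9)πh²
dh/dt = (dV/dt)/(dV/dh) = -5/((1/9)π·13²) = -45/(169π) m/min
The level is dropping at 45/(169π) ≈ 0.08476 m/min.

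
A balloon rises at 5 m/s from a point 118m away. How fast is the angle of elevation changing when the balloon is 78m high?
0.029488 rad/s

tan(θ) = y/118
sec²(θ) · dθ/dt = (1/118) · dy/dt
dθ/dt = cos²(θ)/118 · 5 = 118/(118² + 78²) · 5
dθ/dt = 0.029488 rad/s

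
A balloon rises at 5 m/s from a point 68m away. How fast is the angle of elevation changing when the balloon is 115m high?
0.019049 rad/s

tan(θ) = y/68
sec²(θ) · dθ/dt = (1/68) · dy/dt
dθ/dt = cos²(θ)/68 · 5 = 68/(68² + 115²) · 5
dθ/dt = 0.019049 rad/s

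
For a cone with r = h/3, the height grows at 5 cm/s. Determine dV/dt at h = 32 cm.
5120π/9 cm³/s

V = (1/3)π(h/3)²h = πh³/27
dV/dt = πh²/9 · 5
At h = 32: dV/dt = 5120π/9 cm³/s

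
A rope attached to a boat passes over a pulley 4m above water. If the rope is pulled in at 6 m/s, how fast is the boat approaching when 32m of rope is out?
16√7/7 ≈ 6.047 m/s

rope² = x² + 4²
x = √(32² - 4²) = 12√7
dx/dt = (rope/x) · d(rope)/dt = (32/(12√7)) · (-6) = -16√7/7 m/s
The boat approaches at 16√7/7 ≈ 6.047 m/s.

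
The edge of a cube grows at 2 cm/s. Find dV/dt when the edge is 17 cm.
1734 cm³/s

V = s³
dV/dt = 3s² · ds/dt = 3·17²·2 = 1734 cm³/s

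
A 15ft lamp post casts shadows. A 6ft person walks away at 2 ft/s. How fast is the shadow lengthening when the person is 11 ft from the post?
4/3 ft/s

By similar triangles: 15/(x+s) = 6/s
Solving: s = 6x/9
ds/dt = 6/9 · dx/dt = 2/3 · 2 = 4/3 ft/s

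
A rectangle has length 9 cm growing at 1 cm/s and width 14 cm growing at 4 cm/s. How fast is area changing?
50 cm²/s

A = lw
dA/dt = w·dl/dt + l·dw/dt = 14·1 + 9·4 = 50 cm²/s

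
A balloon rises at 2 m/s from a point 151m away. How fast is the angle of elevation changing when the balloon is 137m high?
0.007265 rad/s

tan(θ) = y/151
sec²(θ) · dθ/dt = (1/151) · dy/dt
dθ/dt = cos²(θ)/151 · 2 = 151/(151² + 137²) · 2
dθ/dt = 0.007265 rad/s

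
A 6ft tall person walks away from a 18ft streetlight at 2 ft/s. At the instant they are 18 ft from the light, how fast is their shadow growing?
1 ft/s

By similar triangles: 18/(x+s) = 6/s
Solving: s = 6x/12
ds/dt = 6/12 · dx/dt = 1/2 · 2 = 1 ft/s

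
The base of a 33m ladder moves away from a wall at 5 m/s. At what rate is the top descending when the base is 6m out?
10√13/39 ≈ 0.9245 m/s

x² + y² = 33²
2x·dx/dt + 2y·dy/dt = 0
dy/dt = -x/y · dx/dt = -6/(9√13) · 5 = -10√13/39 m/s
The top is descending at 10√13/39 ≈ 0.9245 m/s.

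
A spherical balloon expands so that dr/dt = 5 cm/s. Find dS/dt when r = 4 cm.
160π cm²/s

S = 4πr²
dS/dt = dS/dr · dr/dt = 8πr · 5
At r = 4: dS/dt = 160π cm²/s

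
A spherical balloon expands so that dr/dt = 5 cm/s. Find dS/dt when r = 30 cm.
1200π cm²/s

S = 4πr²
dS/dt = dS/dr · dr/dt = 8πr · 5
At r = 30: dS/dt = 1200π cm²/s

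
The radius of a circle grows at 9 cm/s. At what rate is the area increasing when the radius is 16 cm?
288π cm²/s

A = πr²
dA/dt = 2πr · dr/dt = 2π(16)(9) = 288π cm²/s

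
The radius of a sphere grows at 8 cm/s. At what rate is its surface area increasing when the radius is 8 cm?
512π cm²/s

S = 4πr²
dS/dt = dS/dr · dr/dt = 8πr · 8
At r = 8: dS/dt = 512π cm²/s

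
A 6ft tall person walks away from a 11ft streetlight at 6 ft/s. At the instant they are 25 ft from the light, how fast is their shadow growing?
36/5 ft/s

By similar triangles: 11/(x+s) = 6/s
Solving: s = 6x/5
ds/dt = 6/5 · dx/dt = 6/5 · 6 = 36/5 ft/s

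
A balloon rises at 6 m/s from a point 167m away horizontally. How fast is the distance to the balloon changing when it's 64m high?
384√31985/31985 ≈ 2.147 m/s

z² = 167² + y²
z = √(167² + 64²) = √31985
dz/dt = y/z · dy/dt = 64/√31985 · 6 = 384√31985/31985 ≈ 2.147 m/s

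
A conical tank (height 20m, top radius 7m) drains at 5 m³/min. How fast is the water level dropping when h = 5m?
80/(49π) ≈ 0.5197 m/min

r/h = 7/20, so r = (7/20)h
V = (1/3)πr²h = (1/3)π((7/20)h)²h = (49/1200)πh³
dV/dh = (49/400)πh²
dh/dt = (dV/dt)/(dV/dh) = -5/((49/400)π·5²) = -80/(49π) m/min
The level is dropping at 80/(49π) ≈ 0.5197 m/min.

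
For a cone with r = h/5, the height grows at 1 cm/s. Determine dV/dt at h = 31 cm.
961π/25 cm³/s

V = (1/3)π(h/5)²h = πh³/75
dV/dt = πh²/25 · 1
At h = 31: dV/dt = 961π/25 cm³/s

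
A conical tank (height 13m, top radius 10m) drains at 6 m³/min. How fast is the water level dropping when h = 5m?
507/(1250π) ≈ 0.1291 m/min

r/h = 10/13, so r = (10/13)h
V = (1/3)πr²h = (1/3)π((10/13)h)²h = (100/507)πh³
dV/dh = (100/169)πh²
dh/dt = (dV/dt)/(dV/dh) = -6/((100/169)π·5²) = -507/(1250π) m/min
The level is dropping at 507/(1250π) ≈ 0.1291 m/min.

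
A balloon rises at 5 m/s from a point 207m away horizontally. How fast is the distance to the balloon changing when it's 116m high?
116√56305/11261 ≈ 2.444 m/s

z² = 207² + y²
z = √(207² + 116²) = √56305
dz/dt = y/z · dy/dt = 116/√56305 · 5 = 116√56305/11261 ≈ 2.444 m/s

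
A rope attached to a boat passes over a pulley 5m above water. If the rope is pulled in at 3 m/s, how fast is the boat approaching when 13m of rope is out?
13/4 = 3.25 m/s

rope² = x² + 5²
x = √(13² - 5²) = 12
dx/dt = (rope/x) · d(rope)/dt = (13/12) · (-3) = -13/4 m/s
The boat approaches at 13/4 = 3.25 m/s.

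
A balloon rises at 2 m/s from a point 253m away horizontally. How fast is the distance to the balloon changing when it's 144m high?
288√84745/84745 ≈ 0.9893 m/s

z² = 253² + y²
z = √(253² + 144²) = √84745
dz/dt = y/z · dy/dt = 144/√84745 · 2 = 288√84745/84745 ≈ 0.9893 m/s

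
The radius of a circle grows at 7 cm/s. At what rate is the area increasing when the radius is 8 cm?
112π cm²/s

A = πr²
dA/dt = 2πr · dr/dt = 2π(8)(7) = 112π cm²/s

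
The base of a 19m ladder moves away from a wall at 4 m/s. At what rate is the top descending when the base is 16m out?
64√105/105 ≈ 6.246 m/s

x² + y² = 19²
2x·dx/dt + 2y·dy/dt = 0
dy/dt = -x/y · dx/dt = -16/√105 · 4 = -64√105/105 m/s
The top is descending at 64√105/105 ≈ 6.246 m/s.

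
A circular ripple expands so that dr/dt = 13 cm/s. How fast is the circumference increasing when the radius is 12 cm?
26π cm/s

C = 2πr
dC/dt = 2π · dr/dt = 2π · 13 = 26π cm/s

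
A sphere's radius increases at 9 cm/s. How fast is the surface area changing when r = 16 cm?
1152π cm²/s

S = 4πr²
dS/dt = dS/dr · dr/dt = 8πr · 9
At r = 16: dS/dt = 1152π cm²/s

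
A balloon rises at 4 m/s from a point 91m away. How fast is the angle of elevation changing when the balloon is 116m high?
0.016746 rad/s

tan(θ) = y/91
sec²(θ) · dθ/dt = (1/91) · dy/dt
dθ/dt = cos²(θ)/91 · 4 = 91/(91² + 116²) · 4
dθ/dt = 0.016746 rad/s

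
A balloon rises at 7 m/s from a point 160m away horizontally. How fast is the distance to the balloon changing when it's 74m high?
259√7769/7769 ≈ 2.938 m/s

z² = 160² + y²
z = √(160² + 74²) = 2√7769
dz/dt = y/z · dy/dt = 74/(2√7769) · 7 = 259√7769/7769 ≈ 2.938 m/s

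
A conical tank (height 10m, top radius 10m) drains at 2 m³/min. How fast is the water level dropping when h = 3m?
2/(9π) ≈ 0.07074 m/min

r/h = 10/10, so r = h
V = (1/3)πr²h = (1/3)π(h)²h = (1/3)πh³
dV/dh = πh²
dh/dt = (dV/dt)/(dV/dh) = -2/(π·3²) = -2/(9π) m/min
The level is dropping at 2/(9π) ≈ 0.07074 m/min.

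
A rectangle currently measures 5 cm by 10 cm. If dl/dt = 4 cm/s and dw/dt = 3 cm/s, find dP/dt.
14 cm/s

P = 2(l + w)
dP/dt = 2(dl/dt + dw/dt) = 2(4 + 3) = 14 cm/s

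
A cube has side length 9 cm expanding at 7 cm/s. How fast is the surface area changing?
756 cm²/s

A = 6s²
dA/dt = 12s · ds/dt = 12·9·7 = 756 cm²/s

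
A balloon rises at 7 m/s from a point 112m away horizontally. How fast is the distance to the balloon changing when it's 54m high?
189√3865/3865 ≈ 3.04 m/s

z² = 112² + y²
z = √(112² + 54²) = 2√3865
dz/dt = y/z · dy/dt = 54/(2√3865) · 7 = 189√3865/3865 ≈ 3.04 m/s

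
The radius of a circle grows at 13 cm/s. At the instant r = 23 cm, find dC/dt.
26π cm/s

C = 2πr
dC/dt = 2π · dr/dt = 2π · 13 = 26π cm/s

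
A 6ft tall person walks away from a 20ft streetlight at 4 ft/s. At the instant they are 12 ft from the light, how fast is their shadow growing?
12/7 ft/s

By similar triangles: 20/(x+s) = 6/s
Solving: s = 6x/14
ds/dt = 6/14 · dx/dt = 3/7 · 4 = 12/7 ft/s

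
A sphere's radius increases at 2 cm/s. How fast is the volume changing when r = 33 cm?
8712π cm³/s

V = (4/3)πr³
dV/dt = dV/dr · dr/dt = 4πr² · 2
At r = 33: dV/dt = 8712π cm³/s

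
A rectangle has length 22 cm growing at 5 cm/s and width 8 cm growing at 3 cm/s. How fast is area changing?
106 cm²/s

A = lw
dA/dt = w·dl/dt + l·dw/dt = 8·5 + 22·3 = 106 cm²/s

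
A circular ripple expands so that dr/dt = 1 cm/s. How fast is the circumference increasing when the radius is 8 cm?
2π cm/s

C = 2πr
dC/dt = 2π · dr/dt = 2π · 1 = 2π cm/s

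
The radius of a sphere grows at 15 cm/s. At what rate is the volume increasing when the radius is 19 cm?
21660π cm³/s

V = (4/3)πr³
dV/dt = dV/dr · dr/dt = 4πr² · 15
At r = 19: dV/dt = 21660π cm³/s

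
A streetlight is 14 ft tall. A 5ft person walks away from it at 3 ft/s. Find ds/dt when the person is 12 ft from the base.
5/3 ft/s

By similar triangles: 14/(x+s) = 5/s
Solving: s = 5x/9
ds/dt = 5/9 · dx/dt = 5/9 · 3 = 5/3 ft/s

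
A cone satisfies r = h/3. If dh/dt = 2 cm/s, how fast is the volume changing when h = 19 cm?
722π/9 cm³/s

V = (1/3)π(h/3)²h = πh³/27
dV/dt = πh²/9 · 2
At h = 19: dV/dt = 722π/9 cm³/s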